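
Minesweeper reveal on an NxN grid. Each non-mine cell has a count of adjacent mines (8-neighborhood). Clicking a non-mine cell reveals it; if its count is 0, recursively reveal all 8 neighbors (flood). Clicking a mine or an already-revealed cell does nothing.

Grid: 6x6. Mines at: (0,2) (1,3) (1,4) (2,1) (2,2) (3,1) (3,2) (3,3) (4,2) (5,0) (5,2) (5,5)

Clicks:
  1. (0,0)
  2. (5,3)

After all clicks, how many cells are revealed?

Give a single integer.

Answer: 5

Derivation:
Click 1 (0,0) count=0: revealed 4 new [(0,0) (0,1) (1,0) (1,1)] -> total=4
Click 2 (5,3) count=2: revealed 1 new [(5,3)] -> total=5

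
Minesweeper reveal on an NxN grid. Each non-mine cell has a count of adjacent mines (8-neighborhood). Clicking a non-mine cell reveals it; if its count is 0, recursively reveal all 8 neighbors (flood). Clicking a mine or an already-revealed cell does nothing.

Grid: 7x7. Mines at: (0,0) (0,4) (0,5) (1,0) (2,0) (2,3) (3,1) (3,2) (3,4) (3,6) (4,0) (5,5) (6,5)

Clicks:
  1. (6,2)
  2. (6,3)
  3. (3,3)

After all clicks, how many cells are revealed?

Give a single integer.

Answer: 15

Derivation:
Click 1 (6,2) count=0: revealed 14 new [(4,1) (4,2) (4,3) (4,4) (5,0) (5,1) (5,2) (5,3) (5,4) (6,0) (6,1) (6,2) (6,3) (6,4)] -> total=14
Click 2 (6,3) count=0: revealed 0 new [(none)] -> total=14
Click 3 (3,3) count=3: revealed 1 new [(3,3)] -> total=15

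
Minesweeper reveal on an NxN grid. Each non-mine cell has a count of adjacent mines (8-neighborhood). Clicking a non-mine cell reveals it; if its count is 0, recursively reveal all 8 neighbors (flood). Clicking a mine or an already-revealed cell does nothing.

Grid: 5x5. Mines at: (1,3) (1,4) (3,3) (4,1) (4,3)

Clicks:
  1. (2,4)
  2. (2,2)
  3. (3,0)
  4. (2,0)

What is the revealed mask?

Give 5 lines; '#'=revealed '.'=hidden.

Click 1 (2,4) count=3: revealed 1 new [(2,4)] -> total=1
Click 2 (2,2) count=2: revealed 1 new [(2,2)] -> total=2
Click 3 (3,0) count=1: revealed 1 new [(3,0)] -> total=3
Click 4 (2,0) count=0: revealed 10 new [(0,0) (0,1) (0,2) (1,0) (1,1) (1,2) (2,0) (2,1) (3,1) (3,2)] -> total=13

Answer: ###..
###..
###.#
###..
.....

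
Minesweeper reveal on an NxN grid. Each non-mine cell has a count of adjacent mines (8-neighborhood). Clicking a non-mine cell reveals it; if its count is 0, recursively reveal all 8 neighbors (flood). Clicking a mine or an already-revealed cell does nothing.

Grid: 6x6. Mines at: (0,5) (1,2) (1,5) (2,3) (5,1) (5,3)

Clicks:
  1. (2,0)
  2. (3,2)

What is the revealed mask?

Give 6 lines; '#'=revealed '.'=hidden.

Click 1 (2,0) count=0: revealed 13 new [(0,0) (0,1) (1,0) (1,1) (2,0) (2,1) (2,2) (3,0) (3,1) (3,2) (4,0) (4,1) (4,2)] -> total=13
Click 2 (3,2) count=1: revealed 0 new [(none)] -> total=13

Answer: ##....
##....
###...
###...
###...
......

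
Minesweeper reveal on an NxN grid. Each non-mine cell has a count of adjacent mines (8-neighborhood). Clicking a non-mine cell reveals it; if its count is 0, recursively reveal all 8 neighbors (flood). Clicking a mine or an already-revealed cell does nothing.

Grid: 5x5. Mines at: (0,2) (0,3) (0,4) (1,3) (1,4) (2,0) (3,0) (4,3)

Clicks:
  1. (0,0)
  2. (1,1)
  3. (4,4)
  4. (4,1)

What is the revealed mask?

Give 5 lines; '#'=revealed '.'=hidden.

Click 1 (0,0) count=0: revealed 4 new [(0,0) (0,1) (1,0) (1,1)] -> total=4
Click 2 (1,1) count=2: revealed 0 new [(none)] -> total=4
Click 3 (4,4) count=1: revealed 1 new [(4,4)] -> total=5
Click 4 (4,1) count=1: revealed 1 new [(4,1)] -> total=6

Answer: ##...
##...
.....
.....
.#..#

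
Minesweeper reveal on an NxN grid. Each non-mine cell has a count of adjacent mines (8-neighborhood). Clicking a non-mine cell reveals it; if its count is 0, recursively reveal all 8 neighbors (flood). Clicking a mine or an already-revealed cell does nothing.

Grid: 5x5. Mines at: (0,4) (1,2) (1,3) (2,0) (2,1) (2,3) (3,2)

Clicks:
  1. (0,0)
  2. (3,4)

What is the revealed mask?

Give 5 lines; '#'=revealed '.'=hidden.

Answer: ##...
##...
.....
....#
.....

Derivation:
Click 1 (0,0) count=0: revealed 4 new [(0,0) (0,1) (1,0) (1,1)] -> total=4
Click 2 (3,4) count=1: revealed 1 new [(3,4)] -> total=5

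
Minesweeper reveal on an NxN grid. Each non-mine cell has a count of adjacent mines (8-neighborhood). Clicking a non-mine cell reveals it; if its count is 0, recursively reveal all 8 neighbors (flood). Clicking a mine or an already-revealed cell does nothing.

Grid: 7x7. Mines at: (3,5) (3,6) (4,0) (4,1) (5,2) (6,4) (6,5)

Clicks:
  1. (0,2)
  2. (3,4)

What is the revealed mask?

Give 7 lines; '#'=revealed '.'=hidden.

Click 1 (0,2) count=0: revealed 29 new [(0,0) (0,1) (0,2) (0,3) (0,4) (0,5) (0,6) (1,0) (1,1) (1,2) (1,3) (1,4) (1,5) (1,6) (2,0) (2,1) (2,2) (2,3) (2,4) (2,5) (2,6) (3,0) (3,1) (3,2) (3,3) (3,4) (4,2) (4,3) (4,4)] -> total=29
Click 2 (3,4) count=1: revealed 0 new [(none)] -> total=29

Answer: #######
#######
#######
#####..
..###..
.......
.......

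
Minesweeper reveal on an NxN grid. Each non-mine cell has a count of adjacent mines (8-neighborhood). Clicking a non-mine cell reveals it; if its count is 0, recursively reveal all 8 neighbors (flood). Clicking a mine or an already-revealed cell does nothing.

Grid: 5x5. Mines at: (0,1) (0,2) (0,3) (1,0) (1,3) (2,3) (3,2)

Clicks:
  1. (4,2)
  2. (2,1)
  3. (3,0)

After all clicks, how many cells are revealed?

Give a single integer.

Answer: 7

Derivation:
Click 1 (4,2) count=1: revealed 1 new [(4,2)] -> total=1
Click 2 (2,1) count=2: revealed 1 new [(2,1)] -> total=2
Click 3 (3,0) count=0: revealed 5 new [(2,0) (3,0) (3,1) (4,0) (4,1)] -> total=7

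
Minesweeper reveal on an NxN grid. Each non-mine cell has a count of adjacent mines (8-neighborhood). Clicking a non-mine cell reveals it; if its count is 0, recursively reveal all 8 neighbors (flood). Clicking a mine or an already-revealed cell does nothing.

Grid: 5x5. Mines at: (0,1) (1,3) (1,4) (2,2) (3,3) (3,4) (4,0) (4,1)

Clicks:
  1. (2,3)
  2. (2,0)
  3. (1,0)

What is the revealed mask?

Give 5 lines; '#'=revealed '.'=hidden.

Answer: .....
##...
##.#.
##...
.....

Derivation:
Click 1 (2,3) count=5: revealed 1 new [(2,3)] -> total=1
Click 2 (2,0) count=0: revealed 6 new [(1,0) (1,1) (2,0) (2,1) (3,0) (3,1)] -> total=7
Click 3 (1,0) count=1: revealed 0 new [(none)] -> total=7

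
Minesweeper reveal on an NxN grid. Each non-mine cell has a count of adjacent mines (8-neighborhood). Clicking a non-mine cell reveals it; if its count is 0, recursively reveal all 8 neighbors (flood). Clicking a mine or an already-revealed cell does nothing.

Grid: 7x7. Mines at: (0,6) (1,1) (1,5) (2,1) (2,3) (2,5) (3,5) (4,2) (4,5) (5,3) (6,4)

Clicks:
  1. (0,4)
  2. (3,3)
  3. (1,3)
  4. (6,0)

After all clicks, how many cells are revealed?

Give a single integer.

Answer: 13

Derivation:
Click 1 (0,4) count=1: revealed 1 new [(0,4)] -> total=1
Click 2 (3,3) count=2: revealed 1 new [(3,3)] -> total=2
Click 3 (1,3) count=1: revealed 1 new [(1,3)] -> total=3
Click 4 (6,0) count=0: revealed 10 new [(3,0) (3,1) (4,0) (4,1) (5,0) (5,1) (5,2) (6,0) (6,1) (6,2)] -> total=13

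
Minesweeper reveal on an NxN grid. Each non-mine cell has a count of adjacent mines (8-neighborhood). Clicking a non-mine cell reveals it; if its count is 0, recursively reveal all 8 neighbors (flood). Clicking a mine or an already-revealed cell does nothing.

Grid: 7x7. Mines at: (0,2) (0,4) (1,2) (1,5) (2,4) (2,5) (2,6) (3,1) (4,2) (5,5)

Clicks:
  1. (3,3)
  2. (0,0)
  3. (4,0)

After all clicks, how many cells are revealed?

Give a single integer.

Click 1 (3,3) count=2: revealed 1 new [(3,3)] -> total=1
Click 2 (0,0) count=0: revealed 6 new [(0,0) (0,1) (1,0) (1,1) (2,0) (2,1)] -> total=7
Click 3 (4,0) count=1: revealed 1 new [(4,0)] -> total=8

Answer: 8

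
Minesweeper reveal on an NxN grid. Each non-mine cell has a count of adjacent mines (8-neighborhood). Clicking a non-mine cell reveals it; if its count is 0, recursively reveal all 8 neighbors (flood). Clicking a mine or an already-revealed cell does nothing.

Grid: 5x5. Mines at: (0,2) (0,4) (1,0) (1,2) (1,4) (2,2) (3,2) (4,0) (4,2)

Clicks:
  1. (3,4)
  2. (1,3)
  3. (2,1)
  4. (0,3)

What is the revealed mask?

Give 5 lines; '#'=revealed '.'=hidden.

Answer: ...#.
...#.
.#.##
...##
...##

Derivation:
Click 1 (3,4) count=0: revealed 6 new [(2,3) (2,4) (3,3) (3,4) (4,3) (4,4)] -> total=6
Click 2 (1,3) count=5: revealed 1 new [(1,3)] -> total=7
Click 3 (2,1) count=4: revealed 1 new [(2,1)] -> total=8
Click 4 (0,3) count=4: revealed 1 new [(0,3)] -> total=9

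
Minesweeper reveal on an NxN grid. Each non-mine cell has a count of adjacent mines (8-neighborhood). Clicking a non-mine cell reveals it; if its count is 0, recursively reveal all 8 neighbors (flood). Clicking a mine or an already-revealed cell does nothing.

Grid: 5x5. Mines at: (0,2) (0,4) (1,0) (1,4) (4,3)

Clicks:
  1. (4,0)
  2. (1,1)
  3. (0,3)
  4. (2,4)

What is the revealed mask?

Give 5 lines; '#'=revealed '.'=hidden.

Click 1 (4,0) count=0: revealed 14 new [(1,1) (1,2) (1,3) (2,0) (2,1) (2,2) (2,3) (3,0) (3,1) (3,2) (3,3) (4,0) (4,1) (4,2)] -> total=14
Click 2 (1,1) count=2: revealed 0 new [(none)] -> total=14
Click 3 (0,3) count=3: revealed 1 new [(0,3)] -> total=15
Click 4 (2,4) count=1: revealed 1 new [(2,4)] -> total=16

Answer: ...#.
.###.
#####
####.
###..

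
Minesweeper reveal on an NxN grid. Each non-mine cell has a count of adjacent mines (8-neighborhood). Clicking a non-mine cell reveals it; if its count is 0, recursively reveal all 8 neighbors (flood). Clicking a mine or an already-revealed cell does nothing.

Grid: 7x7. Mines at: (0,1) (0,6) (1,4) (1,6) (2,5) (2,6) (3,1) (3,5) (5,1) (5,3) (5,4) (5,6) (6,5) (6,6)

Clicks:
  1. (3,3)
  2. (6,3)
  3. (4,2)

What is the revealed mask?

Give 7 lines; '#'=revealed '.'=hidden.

Answer: .......
.......
..###..
..###..
..###..
.......
...#...

Derivation:
Click 1 (3,3) count=0: revealed 9 new [(2,2) (2,3) (2,4) (3,2) (3,3) (3,4) (4,2) (4,3) (4,4)] -> total=9
Click 2 (6,3) count=2: revealed 1 new [(6,3)] -> total=10
Click 3 (4,2) count=3: revealed 0 new [(none)] -> total=10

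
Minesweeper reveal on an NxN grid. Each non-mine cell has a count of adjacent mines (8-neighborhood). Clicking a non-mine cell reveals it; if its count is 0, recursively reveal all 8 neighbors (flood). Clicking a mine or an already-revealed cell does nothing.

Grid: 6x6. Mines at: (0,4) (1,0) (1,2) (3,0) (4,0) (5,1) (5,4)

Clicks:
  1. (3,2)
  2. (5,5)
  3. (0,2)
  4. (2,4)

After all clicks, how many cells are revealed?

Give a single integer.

Click 1 (3,2) count=0: revealed 18 new [(1,3) (1,4) (1,5) (2,1) (2,2) (2,3) (2,4) (2,5) (3,1) (3,2) (3,3) (3,4) (3,5) (4,1) (4,2) (4,3) (4,4) (4,5)] -> total=18
Click 2 (5,5) count=1: revealed 1 new [(5,5)] -> total=19
Click 3 (0,2) count=1: revealed 1 new [(0,2)] -> total=20
Click 4 (2,4) count=0: revealed 0 new [(none)] -> total=20

Answer: 20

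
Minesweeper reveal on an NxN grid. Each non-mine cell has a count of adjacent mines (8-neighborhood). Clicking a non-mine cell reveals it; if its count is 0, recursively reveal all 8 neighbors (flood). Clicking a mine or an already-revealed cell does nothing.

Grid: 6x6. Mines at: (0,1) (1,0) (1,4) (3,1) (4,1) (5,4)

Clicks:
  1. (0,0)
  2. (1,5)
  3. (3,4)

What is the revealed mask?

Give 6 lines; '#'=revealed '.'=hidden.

Answer: #.....
.....#
..####
..####
..####
......

Derivation:
Click 1 (0,0) count=2: revealed 1 new [(0,0)] -> total=1
Click 2 (1,5) count=1: revealed 1 new [(1,5)] -> total=2
Click 3 (3,4) count=0: revealed 12 new [(2,2) (2,3) (2,4) (2,5) (3,2) (3,3) (3,4) (3,5) (4,2) (4,3) (4,4) (4,5)] -> total=14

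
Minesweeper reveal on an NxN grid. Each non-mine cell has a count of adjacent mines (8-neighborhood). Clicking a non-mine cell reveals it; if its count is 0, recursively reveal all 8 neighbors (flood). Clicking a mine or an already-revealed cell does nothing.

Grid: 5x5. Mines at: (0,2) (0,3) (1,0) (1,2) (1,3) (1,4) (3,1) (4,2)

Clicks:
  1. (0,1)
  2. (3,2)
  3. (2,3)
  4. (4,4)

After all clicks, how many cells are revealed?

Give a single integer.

Answer: 8

Derivation:
Click 1 (0,1) count=3: revealed 1 new [(0,1)] -> total=1
Click 2 (3,2) count=2: revealed 1 new [(3,2)] -> total=2
Click 3 (2,3) count=3: revealed 1 new [(2,3)] -> total=3
Click 4 (4,4) count=0: revealed 5 new [(2,4) (3,3) (3,4) (4,3) (4,4)] -> total=8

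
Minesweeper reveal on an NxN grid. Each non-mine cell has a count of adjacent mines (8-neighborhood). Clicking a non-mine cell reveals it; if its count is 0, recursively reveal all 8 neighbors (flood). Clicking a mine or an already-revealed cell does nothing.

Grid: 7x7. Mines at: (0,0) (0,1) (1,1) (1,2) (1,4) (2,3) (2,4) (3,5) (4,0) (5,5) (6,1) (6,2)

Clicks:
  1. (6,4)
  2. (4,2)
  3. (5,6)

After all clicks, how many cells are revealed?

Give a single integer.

Answer: 14

Derivation:
Click 1 (6,4) count=1: revealed 1 new [(6,4)] -> total=1
Click 2 (4,2) count=0: revealed 12 new [(3,1) (3,2) (3,3) (3,4) (4,1) (4,2) (4,3) (4,4) (5,1) (5,2) (5,3) (5,4)] -> total=13
Click 3 (5,6) count=1: revealed 1 new [(5,6)] -> total=14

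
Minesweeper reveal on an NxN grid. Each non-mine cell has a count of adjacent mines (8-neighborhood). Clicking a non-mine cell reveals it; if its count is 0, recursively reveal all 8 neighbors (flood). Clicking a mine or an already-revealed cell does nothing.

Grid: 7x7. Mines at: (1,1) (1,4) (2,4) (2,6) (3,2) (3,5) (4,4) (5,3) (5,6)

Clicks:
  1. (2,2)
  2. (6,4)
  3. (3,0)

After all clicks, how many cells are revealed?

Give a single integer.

Answer: 15

Derivation:
Click 1 (2,2) count=2: revealed 1 new [(2,2)] -> total=1
Click 2 (6,4) count=1: revealed 1 new [(6,4)] -> total=2
Click 3 (3,0) count=0: revealed 13 new [(2,0) (2,1) (3,0) (3,1) (4,0) (4,1) (4,2) (5,0) (5,1) (5,2) (6,0) (6,1) (6,2)] -> total=15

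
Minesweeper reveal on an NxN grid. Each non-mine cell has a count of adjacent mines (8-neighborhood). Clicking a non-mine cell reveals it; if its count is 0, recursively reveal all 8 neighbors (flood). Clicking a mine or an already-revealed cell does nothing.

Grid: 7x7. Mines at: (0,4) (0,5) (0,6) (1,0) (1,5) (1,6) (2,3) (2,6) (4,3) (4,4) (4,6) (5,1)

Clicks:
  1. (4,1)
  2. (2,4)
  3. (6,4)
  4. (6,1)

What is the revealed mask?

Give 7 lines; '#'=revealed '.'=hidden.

Click 1 (4,1) count=1: revealed 1 new [(4,1)] -> total=1
Click 2 (2,4) count=2: revealed 1 new [(2,4)] -> total=2
Click 3 (6,4) count=0: revealed 10 new [(5,2) (5,3) (5,4) (5,5) (5,6) (6,2) (6,3) (6,4) (6,5) (6,6)] -> total=12
Click 4 (6,1) count=1: revealed 1 new [(6,1)] -> total=13

Answer: .......
.......
....#..
.......
.#.....
..#####
.######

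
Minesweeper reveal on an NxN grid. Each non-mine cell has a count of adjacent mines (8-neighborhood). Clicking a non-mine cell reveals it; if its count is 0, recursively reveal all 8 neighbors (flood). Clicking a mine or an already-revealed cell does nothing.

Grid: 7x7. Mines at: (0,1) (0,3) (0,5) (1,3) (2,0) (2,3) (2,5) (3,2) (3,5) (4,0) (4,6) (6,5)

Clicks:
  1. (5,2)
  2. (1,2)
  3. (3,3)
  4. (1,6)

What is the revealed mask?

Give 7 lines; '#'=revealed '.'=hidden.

Answer: .......
..#...#
.......
...#...
.####..
#####..
#####..

Derivation:
Click 1 (5,2) count=0: revealed 14 new [(4,1) (4,2) (4,3) (4,4) (5,0) (5,1) (5,2) (5,3) (5,4) (6,0) (6,1) (6,2) (6,3) (6,4)] -> total=14
Click 2 (1,2) count=4: revealed 1 new [(1,2)] -> total=15
Click 3 (3,3) count=2: revealed 1 new [(3,3)] -> total=16
Click 4 (1,6) count=2: revealed 1 new [(1,6)] -> total=17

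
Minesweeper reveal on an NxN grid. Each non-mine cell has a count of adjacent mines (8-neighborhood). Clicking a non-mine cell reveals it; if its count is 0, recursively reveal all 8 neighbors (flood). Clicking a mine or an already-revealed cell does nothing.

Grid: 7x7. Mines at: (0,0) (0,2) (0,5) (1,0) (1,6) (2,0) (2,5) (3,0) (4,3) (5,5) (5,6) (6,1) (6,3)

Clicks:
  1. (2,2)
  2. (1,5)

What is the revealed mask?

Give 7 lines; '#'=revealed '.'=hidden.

Answer: .......
.#####.
.####..
.####..
.......
.......
.......

Derivation:
Click 1 (2,2) count=0: revealed 12 new [(1,1) (1,2) (1,3) (1,4) (2,1) (2,2) (2,3) (2,4) (3,1) (3,2) (3,3) (3,4)] -> total=12
Click 2 (1,5) count=3: revealed 1 new [(1,5)] -> total=13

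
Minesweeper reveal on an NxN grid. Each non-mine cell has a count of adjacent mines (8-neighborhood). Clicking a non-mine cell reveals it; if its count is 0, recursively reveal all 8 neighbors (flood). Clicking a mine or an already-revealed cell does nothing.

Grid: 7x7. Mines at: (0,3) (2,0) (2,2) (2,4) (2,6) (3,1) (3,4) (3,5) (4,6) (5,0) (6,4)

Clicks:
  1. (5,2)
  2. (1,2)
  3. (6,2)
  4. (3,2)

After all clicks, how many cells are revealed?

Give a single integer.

Click 1 (5,2) count=0: revealed 9 new [(4,1) (4,2) (4,3) (5,1) (5,2) (5,3) (6,1) (6,2) (6,3)] -> total=9
Click 2 (1,2) count=2: revealed 1 new [(1,2)] -> total=10
Click 3 (6,2) count=0: revealed 0 new [(none)] -> total=10
Click 4 (3,2) count=2: revealed 1 new [(3,2)] -> total=11

Answer: 11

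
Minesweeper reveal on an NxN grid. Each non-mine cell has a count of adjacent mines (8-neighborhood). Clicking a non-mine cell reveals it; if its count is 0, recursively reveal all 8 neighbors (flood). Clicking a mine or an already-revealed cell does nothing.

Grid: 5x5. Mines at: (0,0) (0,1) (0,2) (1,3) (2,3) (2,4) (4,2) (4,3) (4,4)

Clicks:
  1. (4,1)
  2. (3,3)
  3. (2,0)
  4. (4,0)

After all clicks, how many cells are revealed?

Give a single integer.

Click 1 (4,1) count=1: revealed 1 new [(4,1)] -> total=1
Click 2 (3,3) count=5: revealed 1 new [(3,3)] -> total=2
Click 3 (2,0) count=0: revealed 10 new [(1,0) (1,1) (1,2) (2,0) (2,1) (2,2) (3,0) (3,1) (3,2) (4,0)] -> total=12
Click 4 (4,0) count=0: revealed 0 new [(none)] -> total=12

Answer: 12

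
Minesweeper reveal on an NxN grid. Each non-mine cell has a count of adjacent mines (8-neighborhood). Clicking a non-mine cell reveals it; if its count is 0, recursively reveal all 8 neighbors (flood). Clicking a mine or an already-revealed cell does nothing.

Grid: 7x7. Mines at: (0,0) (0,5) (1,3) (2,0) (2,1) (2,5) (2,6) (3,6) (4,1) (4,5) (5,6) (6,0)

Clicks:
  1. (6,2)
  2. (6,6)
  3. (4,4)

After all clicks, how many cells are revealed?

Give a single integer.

Answer: 20

Derivation:
Click 1 (6,2) count=0: revealed 19 new [(2,2) (2,3) (2,4) (3,2) (3,3) (3,4) (4,2) (4,3) (4,4) (5,1) (5,2) (5,3) (5,4) (5,5) (6,1) (6,2) (6,3) (6,4) (6,5)] -> total=19
Click 2 (6,6) count=1: revealed 1 new [(6,6)] -> total=20
Click 3 (4,4) count=1: revealed 0 new [(none)] -> total=20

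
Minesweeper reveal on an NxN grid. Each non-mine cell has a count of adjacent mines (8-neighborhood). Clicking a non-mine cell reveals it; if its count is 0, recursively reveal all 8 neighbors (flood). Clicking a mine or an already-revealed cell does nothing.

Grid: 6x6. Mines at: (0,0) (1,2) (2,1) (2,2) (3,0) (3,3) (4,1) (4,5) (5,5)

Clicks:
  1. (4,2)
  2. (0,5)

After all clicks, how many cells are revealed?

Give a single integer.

Click 1 (4,2) count=2: revealed 1 new [(4,2)] -> total=1
Click 2 (0,5) count=0: revealed 11 new [(0,3) (0,4) (0,5) (1,3) (1,4) (1,5) (2,3) (2,4) (2,5) (3,4) (3,5)] -> total=12

Answer: 12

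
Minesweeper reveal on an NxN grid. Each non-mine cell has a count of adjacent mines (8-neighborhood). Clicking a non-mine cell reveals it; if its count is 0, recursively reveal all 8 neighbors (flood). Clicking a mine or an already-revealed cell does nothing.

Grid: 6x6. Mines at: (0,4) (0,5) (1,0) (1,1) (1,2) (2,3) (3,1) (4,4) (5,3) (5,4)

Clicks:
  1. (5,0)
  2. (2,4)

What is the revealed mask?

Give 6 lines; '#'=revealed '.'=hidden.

Click 1 (5,0) count=0: revealed 6 new [(4,0) (4,1) (4,2) (5,0) (5,1) (5,2)] -> total=6
Click 2 (2,4) count=1: revealed 1 new [(2,4)] -> total=7

Answer: ......
......
....#.
......
###...
###...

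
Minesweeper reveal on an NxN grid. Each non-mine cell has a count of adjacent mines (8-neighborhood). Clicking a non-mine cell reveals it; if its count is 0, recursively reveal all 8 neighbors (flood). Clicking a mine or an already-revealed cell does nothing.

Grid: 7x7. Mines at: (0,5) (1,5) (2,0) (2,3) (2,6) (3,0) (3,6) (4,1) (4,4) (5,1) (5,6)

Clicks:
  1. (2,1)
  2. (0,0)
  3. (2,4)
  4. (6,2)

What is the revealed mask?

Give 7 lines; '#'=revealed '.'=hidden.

Answer: #####..
#####..
.#..#..
.......
.......
.......
..#....

Derivation:
Click 1 (2,1) count=2: revealed 1 new [(2,1)] -> total=1
Click 2 (0,0) count=0: revealed 10 new [(0,0) (0,1) (0,2) (0,3) (0,4) (1,0) (1,1) (1,2) (1,3) (1,4)] -> total=11
Click 3 (2,4) count=2: revealed 1 new [(2,4)] -> total=12
Click 4 (6,2) count=1: revealed 1 new [(6,2)] -> total=13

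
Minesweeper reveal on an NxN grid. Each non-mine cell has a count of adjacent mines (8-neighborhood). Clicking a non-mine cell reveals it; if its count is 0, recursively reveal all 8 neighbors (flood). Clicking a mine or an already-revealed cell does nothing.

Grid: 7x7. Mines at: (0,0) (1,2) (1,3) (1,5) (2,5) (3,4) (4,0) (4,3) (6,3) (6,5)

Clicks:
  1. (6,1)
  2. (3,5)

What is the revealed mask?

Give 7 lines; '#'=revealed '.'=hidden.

Click 1 (6,1) count=0: revealed 6 new [(5,0) (5,1) (5,2) (6,0) (6,1) (6,2)] -> total=6
Click 2 (3,5) count=2: revealed 1 new [(3,5)] -> total=7

Answer: .......
.......
.......
.....#.
.......
###....
###....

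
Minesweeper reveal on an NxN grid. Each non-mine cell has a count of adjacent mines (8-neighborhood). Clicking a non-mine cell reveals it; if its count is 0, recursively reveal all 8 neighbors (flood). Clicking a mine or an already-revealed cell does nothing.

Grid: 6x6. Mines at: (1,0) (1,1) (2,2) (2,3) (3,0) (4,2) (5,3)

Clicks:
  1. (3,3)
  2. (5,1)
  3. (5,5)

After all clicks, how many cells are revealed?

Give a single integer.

Answer: 18

Derivation:
Click 1 (3,3) count=3: revealed 1 new [(3,3)] -> total=1
Click 2 (5,1) count=1: revealed 1 new [(5,1)] -> total=2
Click 3 (5,5) count=0: revealed 16 new [(0,2) (0,3) (0,4) (0,5) (1,2) (1,3) (1,4) (1,5) (2,4) (2,5) (3,4) (3,5) (4,4) (4,5) (5,4) (5,5)] -> total=18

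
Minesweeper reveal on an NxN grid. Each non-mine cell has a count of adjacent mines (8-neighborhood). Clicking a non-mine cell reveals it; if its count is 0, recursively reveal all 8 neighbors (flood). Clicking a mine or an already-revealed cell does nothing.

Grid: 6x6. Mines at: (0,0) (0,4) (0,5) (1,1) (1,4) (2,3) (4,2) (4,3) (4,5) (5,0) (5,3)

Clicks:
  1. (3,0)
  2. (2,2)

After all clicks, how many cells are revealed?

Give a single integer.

Click 1 (3,0) count=0: revealed 6 new [(2,0) (2,1) (3,0) (3,1) (4,0) (4,1)] -> total=6
Click 2 (2,2) count=2: revealed 1 new [(2,2)] -> total=7

Answer: 7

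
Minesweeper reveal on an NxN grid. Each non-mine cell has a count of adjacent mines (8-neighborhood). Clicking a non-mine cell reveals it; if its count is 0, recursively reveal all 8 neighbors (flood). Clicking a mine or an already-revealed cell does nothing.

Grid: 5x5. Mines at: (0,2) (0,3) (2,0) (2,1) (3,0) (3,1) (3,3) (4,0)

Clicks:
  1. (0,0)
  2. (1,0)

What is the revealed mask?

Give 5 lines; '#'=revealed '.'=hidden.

Click 1 (0,0) count=0: revealed 4 new [(0,0) (0,1) (1,0) (1,1)] -> total=4
Click 2 (1,0) count=2: revealed 0 new [(none)] -> total=4

Answer: ##...
##...
.....
.....
.....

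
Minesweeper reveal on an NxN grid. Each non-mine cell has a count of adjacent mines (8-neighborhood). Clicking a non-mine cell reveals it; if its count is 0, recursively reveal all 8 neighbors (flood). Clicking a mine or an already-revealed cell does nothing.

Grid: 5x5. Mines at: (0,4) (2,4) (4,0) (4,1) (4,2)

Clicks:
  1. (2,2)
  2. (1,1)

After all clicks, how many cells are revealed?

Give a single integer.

Answer: 16

Derivation:
Click 1 (2,2) count=0: revealed 16 new [(0,0) (0,1) (0,2) (0,3) (1,0) (1,1) (1,2) (1,3) (2,0) (2,1) (2,2) (2,3) (3,0) (3,1) (3,2) (3,3)] -> total=16
Click 2 (1,1) count=0: revealed 0 new [(none)] -> total=16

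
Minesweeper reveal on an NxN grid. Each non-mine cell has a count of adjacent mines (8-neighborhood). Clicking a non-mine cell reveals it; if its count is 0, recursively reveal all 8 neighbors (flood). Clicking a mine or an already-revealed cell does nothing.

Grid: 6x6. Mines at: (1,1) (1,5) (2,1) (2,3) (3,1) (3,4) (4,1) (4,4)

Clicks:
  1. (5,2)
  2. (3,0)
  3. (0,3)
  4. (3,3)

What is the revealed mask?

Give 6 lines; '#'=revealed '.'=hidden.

Answer: ..###.
..###.
......
#..#..
......
..#...

Derivation:
Click 1 (5,2) count=1: revealed 1 new [(5,2)] -> total=1
Click 2 (3,0) count=3: revealed 1 new [(3,0)] -> total=2
Click 3 (0,3) count=0: revealed 6 new [(0,2) (0,3) (0,4) (1,2) (1,3) (1,4)] -> total=8
Click 4 (3,3) count=3: revealed 1 new [(3,3)] -> total=9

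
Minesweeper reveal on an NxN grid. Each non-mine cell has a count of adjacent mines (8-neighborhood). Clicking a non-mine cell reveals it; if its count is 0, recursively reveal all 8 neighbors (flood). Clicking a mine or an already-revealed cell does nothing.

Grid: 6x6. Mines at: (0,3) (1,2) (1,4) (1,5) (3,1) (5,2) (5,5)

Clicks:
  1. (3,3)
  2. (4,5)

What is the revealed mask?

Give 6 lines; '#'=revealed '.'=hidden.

Click 1 (3,3) count=0: revealed 12 new [(2,2) (2,3) (2,4) (2,5) (3,2) (3,3) (3,4) (3,5) (4,2) (4,3) (4,4) (4,5)] -> total=12
Click 2 (4,5) count=1: revealed 0 new [(none)] -> total=12

Answer: ......
......
..####
..####
..####
......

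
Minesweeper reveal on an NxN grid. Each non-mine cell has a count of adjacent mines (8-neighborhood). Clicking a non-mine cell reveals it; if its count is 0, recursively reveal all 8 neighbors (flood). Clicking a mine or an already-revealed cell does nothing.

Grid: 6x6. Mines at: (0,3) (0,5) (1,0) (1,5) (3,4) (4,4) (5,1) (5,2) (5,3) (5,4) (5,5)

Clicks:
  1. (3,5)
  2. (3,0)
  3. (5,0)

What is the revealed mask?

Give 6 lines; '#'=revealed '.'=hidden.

Click 1 (3,5) count=2: revealed 1 new [(3,5)] -> total=1
Click 2 (3,0) count=0: revealed 15 new [(1,1) (1,2) (1,3) (2,0) (2,1) (2,2) (2,3) (3,0) (3,1) (3,2) (3,3) (4,0) (4,1) (4,2) (4,3)] -> total=16
Click 3 (5,0) count=1: revealed 1 new [(5,0)] -> total=17

Answer: ......
.###..
####..
####.#
####..
#.....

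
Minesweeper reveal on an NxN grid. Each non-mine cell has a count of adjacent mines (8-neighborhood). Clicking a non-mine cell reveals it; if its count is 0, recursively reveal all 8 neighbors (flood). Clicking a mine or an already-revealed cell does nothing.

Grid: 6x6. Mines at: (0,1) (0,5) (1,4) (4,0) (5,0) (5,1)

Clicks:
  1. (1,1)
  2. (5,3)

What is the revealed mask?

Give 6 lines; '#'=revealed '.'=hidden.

Click 1 (1,1) count=1: revealed 1 new [(1,1)] -> total=1
Click 2 (5,3) count=0: revealed 24 new [(1,0) (1,2) (1,3) (2,0) (2,1) (2,2) (2,3) (2,4) (2,5) (3,0) (3,1) (3,2) (3,3) (3,4) (3,5) (4,1) (4,2) (4,3) (4,4) (4,5) (5,2) (5,3) (5,4) (5,5)] -> total=25

Answer: ......
####..
######
######
.#####
..####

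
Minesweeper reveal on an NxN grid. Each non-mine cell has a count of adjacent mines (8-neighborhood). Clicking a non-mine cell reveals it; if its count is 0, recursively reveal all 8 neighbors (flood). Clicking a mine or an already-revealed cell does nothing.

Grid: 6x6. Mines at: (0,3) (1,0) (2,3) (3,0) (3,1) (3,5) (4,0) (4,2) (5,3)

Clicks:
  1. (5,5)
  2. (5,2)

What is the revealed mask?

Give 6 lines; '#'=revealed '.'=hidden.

Answer: ......
......
......
......
....##
..#.##

Derivation:
Click 1 (5,5) count=0: revealed 4 new [(4,4) (4,5) (5,4) (5,5)] -> total=4
Click 2 (5,2) count=2: revealed 1 new [(5,2)] -> total=5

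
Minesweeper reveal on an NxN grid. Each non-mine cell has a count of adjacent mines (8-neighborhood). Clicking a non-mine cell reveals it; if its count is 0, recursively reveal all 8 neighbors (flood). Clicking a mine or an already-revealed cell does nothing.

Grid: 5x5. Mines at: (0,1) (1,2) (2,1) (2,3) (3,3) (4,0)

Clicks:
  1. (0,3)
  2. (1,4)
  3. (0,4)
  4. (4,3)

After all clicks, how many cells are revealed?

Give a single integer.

Click 1 (0,3) count=1: revealed 1 new [(0,3)] -> total=1
Click 2 (1,4) count=1: revealed 1 new [(1,4)] -> total=2
Click 3 (0,4) count=0: revealed 2 new [(0,4) (1,3)] -> total=4
Click 4 (4,3) count=1: revealed 1 new [(4,3)] -> total=5

Answer: 5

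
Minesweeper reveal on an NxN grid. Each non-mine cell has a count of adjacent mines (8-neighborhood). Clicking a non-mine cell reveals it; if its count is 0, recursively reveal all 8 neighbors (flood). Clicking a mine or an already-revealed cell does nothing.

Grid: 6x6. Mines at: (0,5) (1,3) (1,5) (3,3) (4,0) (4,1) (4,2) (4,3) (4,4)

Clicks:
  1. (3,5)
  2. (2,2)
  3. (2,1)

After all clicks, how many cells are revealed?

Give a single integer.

Click 1 (3,5) count=1: revealed 1 new [(3,5)] -> total=1
Click 2 (2,2) count=2: revealed 1 new [(2,2)] -> total=2
Click 3 (2,1) count=0: revealed 11 new [(0,0) (0,1) (0,2) (1,0) (1,1) (1,2) (2,0) (2,1) (3,0) (3,1) (3,2)] -> total=13

Answer: 13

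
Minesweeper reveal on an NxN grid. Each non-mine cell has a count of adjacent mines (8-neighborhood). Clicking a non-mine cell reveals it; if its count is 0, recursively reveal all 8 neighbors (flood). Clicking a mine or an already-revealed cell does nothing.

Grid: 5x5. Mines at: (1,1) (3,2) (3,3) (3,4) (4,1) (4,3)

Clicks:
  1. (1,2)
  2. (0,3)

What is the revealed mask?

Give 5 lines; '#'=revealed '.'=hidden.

Click 1 (1,2) count=1: revealed 1 new [(1,2)] -> total=1
Click 2 (0,3) count=0: revealed 8 new [(0,2) (0,3) (0,4) (1,3) (1,4) (2,2) (2,3) (2,4)] -> total=9

Answer: ..###
..###
..###
.....
.....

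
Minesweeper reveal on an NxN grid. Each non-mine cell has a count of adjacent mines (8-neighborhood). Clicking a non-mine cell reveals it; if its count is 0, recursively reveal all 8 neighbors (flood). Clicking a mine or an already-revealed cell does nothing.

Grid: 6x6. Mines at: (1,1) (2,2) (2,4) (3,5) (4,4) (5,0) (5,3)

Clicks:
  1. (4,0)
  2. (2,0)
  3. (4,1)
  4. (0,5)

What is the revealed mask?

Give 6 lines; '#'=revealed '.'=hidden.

Click 1 (4,0) count=1: revealed 1 new [(4,0)] -> total=1
Click 2 (2,0) count=1: revealed 1 new [(2,0)] -> total=2
Click 3 (4,1) count=1: revealed 1 new [(4,1)] -> total=3
Click 4 (0,5) count=0: revealed 8 new [(0,2) (0,3) (0,4) (0,5) (1,2) (1,3) (1,4) (1,5)] -> total=11

Answer: ..####
..####
#.....
......
##....
......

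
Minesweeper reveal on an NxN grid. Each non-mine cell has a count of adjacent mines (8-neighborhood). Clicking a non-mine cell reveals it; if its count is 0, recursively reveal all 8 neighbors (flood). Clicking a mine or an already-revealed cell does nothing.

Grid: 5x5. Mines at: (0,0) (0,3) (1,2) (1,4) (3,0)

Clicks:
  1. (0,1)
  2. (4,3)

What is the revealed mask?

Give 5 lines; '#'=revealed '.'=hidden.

Answer: .#...
.....
.####
.####
.####

Derivation:
Click 1 (0,1) count=2: revealed 1 new [(0,1)] -> total=1
Click 2 (4,3) count=0: revealed 12 new [(2,1) (2,2) (2,3) (2,4) (3,1) (3,2) (3,3) (3,4) (4,1) (4,2) (4,3) (4,4)] -> total=13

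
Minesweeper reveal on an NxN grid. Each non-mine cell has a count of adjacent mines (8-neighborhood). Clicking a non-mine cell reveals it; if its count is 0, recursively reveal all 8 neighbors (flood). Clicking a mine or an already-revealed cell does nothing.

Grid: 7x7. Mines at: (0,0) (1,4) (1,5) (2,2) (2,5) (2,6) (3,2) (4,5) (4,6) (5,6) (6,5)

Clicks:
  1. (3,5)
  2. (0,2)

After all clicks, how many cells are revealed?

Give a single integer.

Click 1 (3,5) count=4: revealed 1 new [(3,5)] -> total=1
Click 2 (0,2) count=0: revealed 6 new [(0,1) (0,2) (0,3) (1,1) (1,2) (1,3)] -> total=7

Answer: 7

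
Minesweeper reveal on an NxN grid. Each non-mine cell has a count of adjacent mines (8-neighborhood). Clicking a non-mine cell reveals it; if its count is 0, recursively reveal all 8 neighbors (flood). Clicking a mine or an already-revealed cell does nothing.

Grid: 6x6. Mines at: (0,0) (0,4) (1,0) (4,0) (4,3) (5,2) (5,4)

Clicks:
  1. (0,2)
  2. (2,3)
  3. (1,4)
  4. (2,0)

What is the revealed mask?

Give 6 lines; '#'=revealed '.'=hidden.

Answer: .###..
.#####
######
.#####
....##
......

Derivation:
Click 1 (0,2) count=0: revealed 20 new [(0,1) (0,2) (0,3) (1,1) (1,2) (1,3) (1,4) (1,5) (2,1) (2,2) (2,3) (2,4) (2,5) (3,1) (3,2) (3,3) (3,4) (3,5) (4,4) (4,5)] -> total=20
Click 2 (2,3) count=0: revealed 0 new [(none)] -> total=20
Click 3 (1,4) count=1: revealed 0 new [(none)] -> total=20
Click 4 (2,0) count=1: revealed 1 new [(2,0)] -> total=21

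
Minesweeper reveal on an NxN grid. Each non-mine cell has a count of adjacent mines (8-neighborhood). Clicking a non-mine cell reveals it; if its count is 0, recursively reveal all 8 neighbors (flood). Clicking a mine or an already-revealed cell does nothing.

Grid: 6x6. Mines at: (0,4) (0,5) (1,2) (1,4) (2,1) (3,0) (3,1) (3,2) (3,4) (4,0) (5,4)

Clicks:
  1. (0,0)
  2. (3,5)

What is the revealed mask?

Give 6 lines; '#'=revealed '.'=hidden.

Click 1 (0,0) count=0: revealed 4 new [(0,0) (0,1) (1,0) (1,1)] -> total=4
Click 2 (3,5) count=1: revealed 1 new [(3,5)] -> total=5

Answer: ##....
##....
......
.....#
......
......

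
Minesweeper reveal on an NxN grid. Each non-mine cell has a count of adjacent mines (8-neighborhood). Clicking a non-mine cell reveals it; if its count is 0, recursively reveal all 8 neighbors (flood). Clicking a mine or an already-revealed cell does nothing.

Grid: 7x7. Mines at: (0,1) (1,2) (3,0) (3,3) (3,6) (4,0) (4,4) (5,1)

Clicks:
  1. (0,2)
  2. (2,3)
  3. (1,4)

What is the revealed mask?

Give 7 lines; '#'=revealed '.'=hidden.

Click 1 (0,2) count=2: revealed 1 new [(0,2)] -> total=1
Click 2 (2,3) count=2: revealed 1 new [(2,3)] -> total=2
Click 3 (1,4) count=0: revealed 11 new [(0,3) (0,4) (0,5) (0,6) (1,3) (1,4) (1,5) (1,6) (2,4) (2,5) (2,6)] -> total=13

Answer: ..#####
...####
...####
.......
.......
.......
.......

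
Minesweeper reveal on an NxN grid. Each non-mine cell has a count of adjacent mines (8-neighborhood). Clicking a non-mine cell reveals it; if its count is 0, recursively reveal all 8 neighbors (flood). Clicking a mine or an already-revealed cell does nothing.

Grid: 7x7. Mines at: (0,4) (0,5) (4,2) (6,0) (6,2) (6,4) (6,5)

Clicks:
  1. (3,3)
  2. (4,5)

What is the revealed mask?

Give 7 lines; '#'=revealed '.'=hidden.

Answer: ####...
#######
#######
#######
##.####
##.####
.......

Derivation:
Click 1 (3,3) count=1: revealed 1 new [(3,3)] -> total=1
Click 2 (4,5) count=0: revealed 36 new [(0,0) (0,1) (0,2) (0,3) (1,0) (1,1) (1,2) (1,3) (1,4) (1,5) (1,6) (2,0) (2,1) (2,2) (2,3) (2,4) (2,5) (2,6) (3,0) (3,1) (3,2) (3,4) (3,5) (3,6) (4,0) (4,1) (4,3) (4,4) (4,5) (4,6) (5,0) (5,1) (5,3) (5,4) (5,5) (5,6)] -> total=37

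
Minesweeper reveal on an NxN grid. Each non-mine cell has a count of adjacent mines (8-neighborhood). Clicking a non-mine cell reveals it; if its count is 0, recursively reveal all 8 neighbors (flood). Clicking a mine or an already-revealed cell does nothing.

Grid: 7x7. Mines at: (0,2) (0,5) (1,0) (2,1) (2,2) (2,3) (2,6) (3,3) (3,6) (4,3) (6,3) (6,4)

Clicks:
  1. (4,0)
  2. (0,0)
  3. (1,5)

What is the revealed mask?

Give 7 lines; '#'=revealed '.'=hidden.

Answer: #......
.....#.
.......
###....
###....
###....
###....

Derivation:
Click 1 (4,0) count=0: revealed 12 new [(3,0) (3,1) (3,2) (4,0) (4,1) (4,2) (5,0) (5,1) (5,2) (6,0) (6,1) (6,2)] -> total=12
Click 2 (0,0) count=1: revealed 1 new [(0,0)] -> total=13
Click 3 (1,5) count=2: revealed 1 new [(1,5)] -> total=14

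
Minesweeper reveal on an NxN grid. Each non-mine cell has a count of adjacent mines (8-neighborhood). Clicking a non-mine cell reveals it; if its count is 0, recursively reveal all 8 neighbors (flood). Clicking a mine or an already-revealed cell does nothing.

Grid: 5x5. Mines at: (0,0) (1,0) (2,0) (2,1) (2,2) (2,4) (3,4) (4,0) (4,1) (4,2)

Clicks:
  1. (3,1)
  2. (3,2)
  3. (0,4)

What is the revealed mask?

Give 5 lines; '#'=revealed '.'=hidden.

Answer: .####
.####
.....
.##..
.....

Derivation:
Click 1 (3,1) count=6: revealed 1 new [(3,1)] -> total=1
Click 2 (3,2) count=4: revealed 1 new [(3,2)] -> total=2
Click 3 (0,4) count=0: revealed 8 new [(0,1) (0,2) (0,3) (0,4) (1,1) (1,2) (1,3) (1,4)] -> total=10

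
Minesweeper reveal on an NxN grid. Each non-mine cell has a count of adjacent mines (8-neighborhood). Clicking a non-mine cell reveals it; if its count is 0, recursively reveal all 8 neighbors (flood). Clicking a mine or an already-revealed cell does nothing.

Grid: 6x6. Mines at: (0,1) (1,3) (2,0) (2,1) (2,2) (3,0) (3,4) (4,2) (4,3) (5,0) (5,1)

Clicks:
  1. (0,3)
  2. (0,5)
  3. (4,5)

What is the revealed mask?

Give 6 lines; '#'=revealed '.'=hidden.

Answer: ...###
....##
....##
......
.....#
......

Derivation:
Click 1 (0,3) count=1: revealed 1 new [(0,3)] -> total=1
Click 2 (0,5) count=0: revealed 6 new [(0,4) (0,5) (1,4) (1,5) (2,4) (2,5)] -> total=7
Click 3 (4,5) count=1: revealed 1 new [(4,5)] -> total=8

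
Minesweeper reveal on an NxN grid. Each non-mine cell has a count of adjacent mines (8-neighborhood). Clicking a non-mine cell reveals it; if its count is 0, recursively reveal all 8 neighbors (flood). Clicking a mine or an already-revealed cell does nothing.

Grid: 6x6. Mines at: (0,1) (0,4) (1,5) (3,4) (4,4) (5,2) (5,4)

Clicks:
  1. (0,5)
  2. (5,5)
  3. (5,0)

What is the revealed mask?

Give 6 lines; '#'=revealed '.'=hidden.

Answer: .....#
####..
####..
####..
####..
##...#

Derivation:
Click 1 (0,5) count=2: revealed 1 new [(0,5)] -> total=1
Click 2 (5,5) count=2: revealed 1 new [(5,5)] -> total=2
Click 3 (5,0) count=0: revealed 18 new [(1,0) (1,1) (1,2) (1,3) (2,0) (2,1) (2,2) (2,3) (3,0) (3,1) (3,2) (3,3) (4,0) (4,1) (4,2) (4,3) (5,0) (5,1)] -> total=20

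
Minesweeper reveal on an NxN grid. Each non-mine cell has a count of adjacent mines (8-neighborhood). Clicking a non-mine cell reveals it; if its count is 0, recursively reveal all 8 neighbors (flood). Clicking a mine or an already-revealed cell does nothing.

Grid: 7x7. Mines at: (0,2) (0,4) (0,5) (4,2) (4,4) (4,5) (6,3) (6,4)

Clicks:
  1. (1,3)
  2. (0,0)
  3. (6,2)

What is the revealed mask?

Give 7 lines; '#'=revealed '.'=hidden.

Answer: ##.....
#######
#######
#######
##.....
###....
###....

Derivation:
Click 1 (1,3) count=2: revealed 1 new [(1,3)] -> total=1
Click 2 (0,0) count=0: revealed 30 new [(0,0) (0,1) (1,0) (1,1) (1,2) (1,4) (1,5) (1,6) (2,0) (2,1) (2,2) (2,3) (2,4) (2,5) (2,6) (3,0) (3,1) (3,2) (3,3) (3,4) (3,5) (3,6) (4,0) (4,1) (5,0) (5,1) (5,2) (6,0) (6,1) (6,2)] -> total=31
Click 3 (6,2) count=1: revealed 0 new [(none)] -> total=31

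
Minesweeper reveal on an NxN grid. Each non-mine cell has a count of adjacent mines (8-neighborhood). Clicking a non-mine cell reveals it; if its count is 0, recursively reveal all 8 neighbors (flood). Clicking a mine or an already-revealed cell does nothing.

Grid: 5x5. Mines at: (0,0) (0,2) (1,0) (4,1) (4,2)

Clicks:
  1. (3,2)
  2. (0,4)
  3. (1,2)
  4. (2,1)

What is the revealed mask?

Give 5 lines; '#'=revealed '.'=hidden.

Answer: ...##
.####
.####
.####
...##

Derivation:
Click 1 (3,2) count=2: revealed 1 new [(3,2)] -> total=1
Click 2 (0,4) count=0: revealed 15 new [(0,3) (0,4) (1,1) (1,2) (1,3) (1,4) (2,1) (2,2) (2,3) (2,4) (3,1) (3,3) (3,4) (4,3) (4,4)] -> total=16
Click 3 (1,2) count=1: revealed 0 new [(none)] -> total=16
Click 4 (2,1) count=1: revealed 0 new [(none)] -> total=16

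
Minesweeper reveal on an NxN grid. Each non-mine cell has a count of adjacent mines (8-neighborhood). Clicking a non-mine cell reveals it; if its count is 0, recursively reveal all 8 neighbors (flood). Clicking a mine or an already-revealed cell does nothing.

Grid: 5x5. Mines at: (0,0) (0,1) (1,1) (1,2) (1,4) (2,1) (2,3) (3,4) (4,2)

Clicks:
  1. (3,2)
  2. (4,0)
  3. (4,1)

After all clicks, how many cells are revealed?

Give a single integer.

Click 1 (3,2) count=3: revealed 1 new [(3,2)] -> total=1
Click 2 (4,0) count=0: revealed 4 new [(3,0) (3,1) (4,0) (4,1)] -> total=5
Click 3 (4,1) count=1: revealed 0 new [(none)] -> total=5

Answer: 5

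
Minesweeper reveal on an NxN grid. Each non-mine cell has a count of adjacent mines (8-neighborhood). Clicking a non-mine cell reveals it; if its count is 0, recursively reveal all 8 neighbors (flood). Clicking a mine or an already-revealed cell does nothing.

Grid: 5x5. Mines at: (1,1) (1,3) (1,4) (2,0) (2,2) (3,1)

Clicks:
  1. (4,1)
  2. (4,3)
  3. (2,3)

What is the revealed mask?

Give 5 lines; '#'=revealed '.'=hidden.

Answer: .....
.....
...##
..###
.####

Derivation:
Click 1 (4,1) count=1: revealed 1 new [(4,1)] -> total=1
Click 2 (4,3) count=0: revealed 8 new [(2,3) (2,4) (3,2) (3,3) (3,4) (4,2) (4,3) (4,4)] -> total=9
Click 3 (2,3) count=3: revealed 0 new [(none)] -> total=9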